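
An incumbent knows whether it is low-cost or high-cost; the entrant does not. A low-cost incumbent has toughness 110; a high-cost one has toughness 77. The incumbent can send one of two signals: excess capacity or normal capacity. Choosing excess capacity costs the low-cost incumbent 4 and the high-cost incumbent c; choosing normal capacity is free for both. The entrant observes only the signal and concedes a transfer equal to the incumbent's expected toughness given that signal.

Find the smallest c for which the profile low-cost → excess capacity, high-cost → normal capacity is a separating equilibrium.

Under separation: excess capacity → low-cost (pays 110); normal capacity → high-cost (pays 77).
Low-cost: 110 − 4 = 106 ≥ 77 − 0 = 77. Holds regardless of c. ✓
High-cost: 77 − 0 ≥ 110 − c, so c ≥ 110 − 77 = 33.

33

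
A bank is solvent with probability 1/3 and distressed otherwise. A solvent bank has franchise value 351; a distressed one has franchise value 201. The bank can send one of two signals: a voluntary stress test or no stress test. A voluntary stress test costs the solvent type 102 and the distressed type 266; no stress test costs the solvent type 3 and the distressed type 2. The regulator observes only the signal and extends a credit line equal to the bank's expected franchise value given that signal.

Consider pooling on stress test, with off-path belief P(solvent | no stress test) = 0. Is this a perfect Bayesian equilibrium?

No

At the pooled signal (stress test) the regulator holds the prior 1/3 and pays 1/3·351 + 2/3·201 = 251. Off-path (no stress test) belief 0 gives 0·351 + 1·201 = 201.
Solvent: stress test gives 251 − 102 = 149; no stress test gives 201 − 3 = 198. Deviates. ✗
Distressed: stress test gives 251 − 266 = -15; no stress test gives 201 − 2 = 199. Deviates. ✗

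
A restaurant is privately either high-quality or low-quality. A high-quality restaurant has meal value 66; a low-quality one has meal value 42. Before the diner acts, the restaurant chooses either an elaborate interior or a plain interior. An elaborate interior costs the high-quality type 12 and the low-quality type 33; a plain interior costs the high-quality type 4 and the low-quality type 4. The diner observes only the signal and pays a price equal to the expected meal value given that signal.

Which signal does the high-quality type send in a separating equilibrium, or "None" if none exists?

Try high-quality → elaborate interior, low-quality → plain interior:
  Under separation the diner infers type exactly: elaborate interior → high-quality (pays 66), plain interior → low-quality (pays 42).
  High-quality: elaborate interior gives 66 − 12 = 54; plain interior gives 42 − 4 = 38. No deviation. ✓
  Low-quality: plain interior gives 42 − 4 = 38; elaborate interior gives 66 − 33 = 33. No deviation. ✓
Both hold — the high-quality type sends elaborate interior.

elaborate interior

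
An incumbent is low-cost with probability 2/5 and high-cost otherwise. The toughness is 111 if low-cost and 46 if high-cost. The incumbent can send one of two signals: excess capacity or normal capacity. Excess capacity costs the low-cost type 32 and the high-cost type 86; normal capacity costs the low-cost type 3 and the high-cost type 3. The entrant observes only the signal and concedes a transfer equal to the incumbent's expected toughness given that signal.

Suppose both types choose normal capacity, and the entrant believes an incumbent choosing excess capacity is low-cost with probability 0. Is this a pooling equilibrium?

On the equilibrium path (normal capacity) the entrant holds the prior 2/5 and pays 2/5·111 + 3/5·46 = 72. Off-path (excess capacity) belief 0 gives 0·111 + 1·46 = 46.
Low-cost: normal capacity gives 72 − 3 = 69; excess capacity gives 46 − 32 = 14. Stays. ✓
High-cost: normal capacity gives 72 − 3 = 69; excess capacity gives 46 − 86 = -40. Stays. ✓
Beliefs are Bayes-consistent on-path and both types best-respond.

Yes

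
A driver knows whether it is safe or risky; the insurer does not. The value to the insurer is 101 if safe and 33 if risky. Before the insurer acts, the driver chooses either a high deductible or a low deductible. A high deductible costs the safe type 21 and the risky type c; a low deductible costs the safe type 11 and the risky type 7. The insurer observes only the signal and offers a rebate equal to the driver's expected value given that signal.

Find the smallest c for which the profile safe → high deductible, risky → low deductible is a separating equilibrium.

75

Under separation: high deductible → safe (pays 101); low deductible → risky (pays 33).
Safe: 101 − 21 = 80 ≥ 33 − 11 = 22. Holds regardless of c. ✓
Risky: 33 − 7 ≥ 101 − c, so c ≥ 101 − 26 = 75.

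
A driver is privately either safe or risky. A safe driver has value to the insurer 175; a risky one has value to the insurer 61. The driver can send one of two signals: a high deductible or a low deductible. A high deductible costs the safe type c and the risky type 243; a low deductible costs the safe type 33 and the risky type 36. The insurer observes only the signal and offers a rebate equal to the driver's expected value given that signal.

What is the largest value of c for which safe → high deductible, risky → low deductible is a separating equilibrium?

147

Under separation: high deductible → safe (pays 175); low deductible → risky (pays 61).
Risky: 61 − 36 = 25 ≥ 175 − 243 = -68. Holds regardless of c. ✓
Safe: 175 − c ≥ 61 − 33, so c ≤ 175 − 28 = 147.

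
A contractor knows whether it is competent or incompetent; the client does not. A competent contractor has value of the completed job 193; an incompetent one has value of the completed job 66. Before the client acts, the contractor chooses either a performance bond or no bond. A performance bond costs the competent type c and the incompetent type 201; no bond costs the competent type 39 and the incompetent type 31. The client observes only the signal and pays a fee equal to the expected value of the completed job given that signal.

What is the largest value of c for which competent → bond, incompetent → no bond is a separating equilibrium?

166

Under separation: bond → competent (pays 193); no bond → incompetent (pays 66).
Incompetent: 66 − 31 = 35 ≥ 193 − 201 = -8. Holds regardless of c. ✓
Competent: 193 − c ≥ 66 − 39, so c ≤ 193 − 27 = 166.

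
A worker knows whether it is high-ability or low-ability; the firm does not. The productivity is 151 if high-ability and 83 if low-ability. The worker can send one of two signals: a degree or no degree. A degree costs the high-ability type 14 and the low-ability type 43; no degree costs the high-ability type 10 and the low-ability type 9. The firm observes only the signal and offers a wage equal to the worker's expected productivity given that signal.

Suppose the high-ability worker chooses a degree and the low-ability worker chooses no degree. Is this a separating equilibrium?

No

If types separate, degree earns payment 151 and no degree earns 83.
High-ability: degree gives 151 − 14 = 137; no degree gives 83 − 10 = 73. No deviation. ✓
Low-ability: no degree gives 83 − 9 = 74; degree gives 151 − 43 = 108. Would deviate. ✗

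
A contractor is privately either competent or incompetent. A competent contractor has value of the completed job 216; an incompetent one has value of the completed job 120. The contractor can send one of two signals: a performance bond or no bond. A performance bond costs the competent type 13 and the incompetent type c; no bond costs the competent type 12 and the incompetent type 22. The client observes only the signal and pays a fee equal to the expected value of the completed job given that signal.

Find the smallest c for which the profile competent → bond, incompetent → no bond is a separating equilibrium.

118

Under separation: bond → competent (pays 216); no bond → incompetent (pays 120).
Competent: 216 − 13 = 203 ≥ 120 − 12 = 108. Holds regardless of c. ✓
Incompetent: 120 − 22 ≥ 216 − c, so c ≥ 216 − 98 = 118.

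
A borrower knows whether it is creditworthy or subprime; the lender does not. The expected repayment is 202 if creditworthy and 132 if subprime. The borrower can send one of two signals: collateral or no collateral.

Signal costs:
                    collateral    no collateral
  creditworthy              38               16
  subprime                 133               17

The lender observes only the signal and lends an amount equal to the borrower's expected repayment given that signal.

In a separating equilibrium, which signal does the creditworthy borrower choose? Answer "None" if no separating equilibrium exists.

collateral

Try creditworthy → collateral, subprime → no collateral:
  If types separate, collateral earns payment 202 and no collateral earns 132.
  Creditworthy: collateral gives 202 − 38 = 164; no collateral gives 132 − 16 = 116. No deviation. ✓
  Subprime: no collateral gives 132 − 17 = 115; collateral gives 202 − 133 = 69. No deviation. ✓
Both hold — the creditworthy type sends collateral.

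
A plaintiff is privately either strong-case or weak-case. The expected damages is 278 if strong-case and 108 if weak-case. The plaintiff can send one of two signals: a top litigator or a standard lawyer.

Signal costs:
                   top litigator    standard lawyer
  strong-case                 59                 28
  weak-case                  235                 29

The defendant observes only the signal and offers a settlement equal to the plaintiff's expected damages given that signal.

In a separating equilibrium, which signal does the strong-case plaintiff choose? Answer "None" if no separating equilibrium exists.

top litigator

Try strong-case → top litigator, weak-case → standard lawyer:
  If types separate, top litigator earns payment 278 and standard lawyer earns 108.
  Strong-case: top litigator gives 278 − 59 = 219; standard lawyer gives 108 − 28 = 80. No deviation. ✓
  Weak-case: standard lawyer gives 108 − 29 = 79; top litigator gives 278 − 235 = 43. No deviation. ✓
Both hold — the strong-case type sends top litigator.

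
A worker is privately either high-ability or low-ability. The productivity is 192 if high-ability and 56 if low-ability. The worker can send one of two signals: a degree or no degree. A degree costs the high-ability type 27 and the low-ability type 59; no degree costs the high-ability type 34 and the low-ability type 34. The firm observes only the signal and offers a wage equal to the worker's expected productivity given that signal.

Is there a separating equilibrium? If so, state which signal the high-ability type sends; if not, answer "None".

Try high-ability → degree, low-ability → no degree:
  If types separate, degree earns payment 192 and no degree earns 56.
  High-ability: degree gives 192 − 27 = 165; no degree gives 56 − 34 = 22. No deviation. ✓
  Low-ability: no degree gives 56 − 34 = 22; degree gives 192 − 59 = 133. Would deviate. ✗
Try high-ability → no degree, low-ability → degree:
  If types separate, no degree earns payment 192 and degree earns 56.
  High-ability: no degree gives 192 − 34 = 158; degree gives 56 − 27 = 29. No deviation. ✓
  Low-ability: degree gives 56 − 59 = -3; no degree gives 192 − 34 = 158. Would deviate. ✗
Neither assignment is incentive-compatible.

None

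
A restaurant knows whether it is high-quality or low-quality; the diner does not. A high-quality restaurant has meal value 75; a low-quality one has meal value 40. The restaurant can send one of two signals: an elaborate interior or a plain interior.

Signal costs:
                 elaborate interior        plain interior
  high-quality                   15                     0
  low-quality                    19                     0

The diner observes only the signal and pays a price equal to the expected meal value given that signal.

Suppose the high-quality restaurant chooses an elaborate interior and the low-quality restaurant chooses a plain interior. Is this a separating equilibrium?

No

If types separate, elaborate interior earns payment 75 and plain interior earns 40.
High-quality: elaborate interior gives 75 − 15 = 60; plain interior gives 40 − 0 = 40. No deviation. ✓
Low-quality: plain interior gives 40 − 0 = 40; elaborate interior gives 75 − 19 = 56. Would deviate. ✗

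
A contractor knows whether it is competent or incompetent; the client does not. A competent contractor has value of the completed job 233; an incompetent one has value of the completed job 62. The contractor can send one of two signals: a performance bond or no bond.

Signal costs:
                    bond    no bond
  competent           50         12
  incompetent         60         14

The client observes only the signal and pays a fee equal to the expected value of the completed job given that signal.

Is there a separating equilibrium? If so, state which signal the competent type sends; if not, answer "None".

None

Try competent → bond, incompetent → no bond:
  If types separate, bond earns payment 233 and no bond earns 62.
  Competent: bond gives 233 − 50 = 183; no bond gives 62 − 12 = 50. No deviation. ✓
  Incompetent: no bond gives 62 − 14 = 48; bond gives 233 − 60 = 173. Would deviate. ✗
Try competent → no bond, incompetent → bond:
  If types separate, no bond earns payment 233 and bond earns 62.
  Competent: no bond gives 233 − 12 = 221; bond gives 62 − 50 = 12. No deviation. ✓
  Incompetent: bond gives 62 − 60 = 2; no bond gives 233 − 14 = 219. Would deviate. ✗
Neither assignment is incentive-compatible.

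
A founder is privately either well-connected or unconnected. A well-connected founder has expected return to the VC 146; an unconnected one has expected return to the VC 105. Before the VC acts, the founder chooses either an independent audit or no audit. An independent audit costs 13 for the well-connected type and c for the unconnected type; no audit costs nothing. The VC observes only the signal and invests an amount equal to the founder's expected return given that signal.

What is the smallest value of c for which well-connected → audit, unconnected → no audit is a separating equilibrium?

41

Under separation: audit → well-connected (pays 146); no audit → unconnected (pays 105).
Well-connected: 146 − 13 = 133 ≥ 105 − 0 = 105. Holds regardless of c. ✓
Unconnected: 105 − 0 ≥ 146 − c, so c ≥ 146 − 105 = 41.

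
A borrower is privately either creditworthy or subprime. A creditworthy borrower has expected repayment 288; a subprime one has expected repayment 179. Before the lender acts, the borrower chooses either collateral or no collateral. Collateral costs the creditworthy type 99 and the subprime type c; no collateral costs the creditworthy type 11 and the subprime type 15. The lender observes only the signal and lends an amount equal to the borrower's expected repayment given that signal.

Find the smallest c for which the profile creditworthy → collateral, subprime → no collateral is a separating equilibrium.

124

Under separation: collateral → creditworthy (pays 288); no collateral → subprime (pays 179).
Creditworthy: 288 − 99 = 189 ≥ 179 − 11 = 168. Holds regardless of c. ✓
Subprime: 179 − 15 ≥ 288 − c, so c ≥ 288 − 164 = 124.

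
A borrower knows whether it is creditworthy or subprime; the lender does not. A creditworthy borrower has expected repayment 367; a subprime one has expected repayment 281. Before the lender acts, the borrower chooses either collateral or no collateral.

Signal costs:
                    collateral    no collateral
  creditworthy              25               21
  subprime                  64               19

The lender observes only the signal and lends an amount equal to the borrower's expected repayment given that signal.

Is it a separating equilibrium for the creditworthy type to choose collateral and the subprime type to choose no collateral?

If types separate, collateral earns payment 367 and no collateral earns 281.
Creditworthy: collateral gives 367 − 25 = 342; no collateral gives 281 − 21 = 260. No deviation. ✓
Subprime: no collateral gives 281 − 19 = 262; collateral gives 367 − 64 = 303. Would deviate. ✗

No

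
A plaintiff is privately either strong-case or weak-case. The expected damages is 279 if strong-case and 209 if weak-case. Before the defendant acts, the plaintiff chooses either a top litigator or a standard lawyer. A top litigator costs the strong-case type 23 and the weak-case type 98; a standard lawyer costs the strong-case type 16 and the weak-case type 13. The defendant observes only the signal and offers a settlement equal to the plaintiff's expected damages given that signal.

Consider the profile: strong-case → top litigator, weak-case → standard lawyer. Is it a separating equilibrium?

Under separation the defendant infers type exactly: top litigator → strong-case (pays 279), standard lawyer → weak-case (pays 209).
Strong-case: top litigator gives 279 − 23 = 256; standard lawyer gives 209 − 16 = 193. No deviation. ✓
Weak-case: standard lawyer gives 209 − 13 = 196; top litigator gives 279 − 98 = 181. No deviation. ✓
Both incentive constraints hold.

Yes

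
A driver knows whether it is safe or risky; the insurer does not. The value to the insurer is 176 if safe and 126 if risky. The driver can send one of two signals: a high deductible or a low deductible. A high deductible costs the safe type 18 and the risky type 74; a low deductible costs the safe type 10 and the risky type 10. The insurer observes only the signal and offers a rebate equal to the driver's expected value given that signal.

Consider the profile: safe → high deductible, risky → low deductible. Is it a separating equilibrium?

If types separate, high deductible earns payment 176 and low deductible earns 126.
Safe: high deductible gives 176 − 18 = 158; low deductible gives 126 − 10 = 116. No deviation. ✓
Risky: low deductible gives 126 − 10 = 116; high deductible gives 176 − 74 = 102. No deviation. ✓
Both incentive constraints hold.

Yes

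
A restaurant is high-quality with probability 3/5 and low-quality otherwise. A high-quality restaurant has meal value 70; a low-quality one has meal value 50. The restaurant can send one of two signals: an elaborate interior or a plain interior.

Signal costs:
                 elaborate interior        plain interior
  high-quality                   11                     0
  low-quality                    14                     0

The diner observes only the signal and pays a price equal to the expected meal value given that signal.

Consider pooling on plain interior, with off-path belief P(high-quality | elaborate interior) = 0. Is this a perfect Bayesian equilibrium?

Yes

On the equilibrium path (plain interior) the diner holds the prior 3/5 and pays 3/5·70 + 2/5·50 = 62. Off-path (elaborate interior) belief 0 gives 0·70 + 1·50 = 50.
High-quality: plain interior gives 62 − 0 = 62; elaborate interior gives 50 − 11 = 39. Stays. ✓
Low-quality: plain interior gives 62 − 0 = 62; elaborate interior gives 50 − 14 = 36. Stays. ✓
Beliefs are Bayes-consistent on-path and both types best-respond.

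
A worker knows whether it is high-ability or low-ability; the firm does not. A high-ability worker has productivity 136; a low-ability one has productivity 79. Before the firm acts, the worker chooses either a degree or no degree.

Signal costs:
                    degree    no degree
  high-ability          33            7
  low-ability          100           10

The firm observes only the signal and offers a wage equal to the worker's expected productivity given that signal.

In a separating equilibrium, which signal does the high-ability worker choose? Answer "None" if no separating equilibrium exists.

degree

Try high-ability → degree, low-ability → no degree:
  If types separate, degree earns payment 136 and no degree earns 79.
  High-ability: degree gives 136 − 33 = 103; no degree gives 79 − 7 = 72. No deviation. ✓
  Low-ability: no degree gives 79 − 10 = 69; degree gives 136 − 100 = 36. No deviation. ✓
Both hold — the high-ability type sends degree.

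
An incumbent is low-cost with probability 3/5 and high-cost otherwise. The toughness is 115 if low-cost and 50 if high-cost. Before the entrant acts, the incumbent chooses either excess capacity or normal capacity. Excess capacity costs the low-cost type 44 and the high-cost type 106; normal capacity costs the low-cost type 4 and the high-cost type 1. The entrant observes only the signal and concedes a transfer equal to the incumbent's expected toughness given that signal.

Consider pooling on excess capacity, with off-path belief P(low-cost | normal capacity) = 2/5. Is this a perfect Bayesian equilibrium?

At the pooled signal (excess capacity) the entrant holds the prior 3/5 and pays 3/5·115 + 2/5·50 = 89. Off-path (normal capacity) belief 2/5 gives 2/5·115 + 3/5·50 = 76.
Low-cost: excess capacity gives 89 − 44 = 45; normal capacity gives 76 − 4 = 72. Deviates. ✗
High-cost: excess capacity gives 89 − 106 = -17; normal capacity gives 76 − 1 = 75. Deviates. ✗

No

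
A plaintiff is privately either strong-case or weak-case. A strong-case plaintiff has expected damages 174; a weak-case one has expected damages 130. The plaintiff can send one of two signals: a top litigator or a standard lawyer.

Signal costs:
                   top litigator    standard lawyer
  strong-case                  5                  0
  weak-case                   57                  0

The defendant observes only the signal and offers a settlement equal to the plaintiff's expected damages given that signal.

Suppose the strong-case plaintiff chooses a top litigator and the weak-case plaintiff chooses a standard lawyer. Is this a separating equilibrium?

Yes

If types separate, top litigator earns payment 174 and standard lawyer earns 130.
Strong-case: top litigator gives 174 − 5 = 169; standard lawyer gives 130 − 0 = 130. No deviation. ✓
Weak-case: standard lawyer gives 130 − 0 = 130; top litigator gives 174 − 57 = 117. No deviation. ✓
Both incentive constraints hold.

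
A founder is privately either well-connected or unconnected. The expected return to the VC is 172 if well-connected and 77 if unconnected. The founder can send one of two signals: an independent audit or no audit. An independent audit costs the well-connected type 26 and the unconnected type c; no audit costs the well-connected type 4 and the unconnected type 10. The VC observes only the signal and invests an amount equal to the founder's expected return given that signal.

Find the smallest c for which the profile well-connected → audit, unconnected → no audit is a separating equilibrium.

Under separation: audit → well-connected (pays 172); no audit → unconnected (pays 77).
Well-connected: 172 − 26 = 146 ≥ 77 − 4 = 73. Holds regardless of c. ✓
Unconnected: 77 − 10 ≥ 172 − c, so c ≥ 172 − 67 = 105.

105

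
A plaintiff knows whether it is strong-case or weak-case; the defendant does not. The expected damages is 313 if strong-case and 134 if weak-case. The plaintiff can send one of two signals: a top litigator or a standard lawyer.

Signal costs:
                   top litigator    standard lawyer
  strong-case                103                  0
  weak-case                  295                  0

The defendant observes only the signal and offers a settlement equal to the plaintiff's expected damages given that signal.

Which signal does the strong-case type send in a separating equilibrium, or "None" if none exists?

Try strong-case → top litigator, weak-case → standard lawyer:
  Under separation the defendant infers type exactly: top litigator → strong-case (pays 313), standard lawyer → weak-case (pays 134).
  Strong-case: top litigator gives 313 − 103 = 210; standard lawyer gives 134 − 0 = 134. No deviation. ✓
  Weak-case: standard lawyer gives 134 − 0 = 134; top litigator gives 313 − 295 = 18. No deviation. ✓
Both hold — the strong-case type sends top litigator.

top litigator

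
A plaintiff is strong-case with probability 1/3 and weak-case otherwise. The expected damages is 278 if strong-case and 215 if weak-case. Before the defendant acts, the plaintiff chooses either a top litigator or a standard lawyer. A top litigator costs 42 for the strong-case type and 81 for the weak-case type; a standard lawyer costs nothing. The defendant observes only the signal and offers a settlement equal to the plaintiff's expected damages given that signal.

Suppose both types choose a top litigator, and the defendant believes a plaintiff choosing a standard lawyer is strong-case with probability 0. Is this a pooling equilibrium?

No

At the pooled signal (top litigator) the defendant holds the prior 1/3 and pays 1/3·278 + 2/3·215 = 236. Off-path (standard lawyer) belief 0 gives 0·278 + 1·215 = 215.
Strong-case: top litigator gives 236 − 42 = 194; standard lawyer gives 215 − 0 = 215. Deviates. ✗
Weak-case: top litigator gives 236 − 81 = 155; standard lawyer gives 215 − 0 = 215. Deviates. ✗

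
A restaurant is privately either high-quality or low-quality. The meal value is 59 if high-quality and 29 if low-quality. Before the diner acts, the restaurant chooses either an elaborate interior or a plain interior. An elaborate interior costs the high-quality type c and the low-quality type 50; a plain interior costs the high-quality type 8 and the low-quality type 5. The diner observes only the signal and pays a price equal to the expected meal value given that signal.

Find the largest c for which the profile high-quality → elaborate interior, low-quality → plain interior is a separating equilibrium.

38

Under separation: elaborate interior → high-quality (pays 59); plain interior → low-quality (pays 29).
Low-quality: 29 − 5 = 24 ≥ 59 − 50 = 9. Holds regardless of c. ✓
High-quality: 59 − c ≥ 29 − 8, so c ≤ 59 − 21 = 38.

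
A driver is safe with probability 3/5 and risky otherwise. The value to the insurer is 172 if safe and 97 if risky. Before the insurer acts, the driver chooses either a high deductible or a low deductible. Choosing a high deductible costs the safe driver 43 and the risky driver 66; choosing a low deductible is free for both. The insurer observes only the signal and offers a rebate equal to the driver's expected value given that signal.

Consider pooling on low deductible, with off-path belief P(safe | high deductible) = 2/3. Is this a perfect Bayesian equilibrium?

Yes

On the equilibrium path (low deductible) the insurer holds the prior 3/5 and pays 3/5·172 + 2/5·97 = 142. Off-path (high deductible) belief 2/3 gives 2/3·172 + 1/3·97 = 147.
Safe: low deductible gives 142 − 0 = 142; high deductible gives 147 − 43 = 104. Stays. ✓
Risky: low deductible gives 142 − 0 = 142; high deductible gives 147 − 66 = 81. Stays. ✓
Beliefs are Bayes-consistent on-path and both types best-respond.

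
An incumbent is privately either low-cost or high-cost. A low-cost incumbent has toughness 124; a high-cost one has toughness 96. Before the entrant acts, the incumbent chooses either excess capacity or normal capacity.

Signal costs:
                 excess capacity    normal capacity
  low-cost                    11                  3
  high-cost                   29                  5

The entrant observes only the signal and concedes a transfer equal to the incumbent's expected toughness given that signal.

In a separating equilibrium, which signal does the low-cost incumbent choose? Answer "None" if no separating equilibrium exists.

Try low-cost → excess capacity, high-cost → normal capacity:
  If types separate, excess capacity earns payment 124 and normal capacity earns 96.
  Low-cost: excess capacity gives 124 − 11 = 113; normal capacity gives 96 − 3 = 93. No deviation. ✓
  High-cost: normal capacity gives 96 − 5 = 91; excess capacity gives 124 − 29 = 95. Would deviate. ✗
Try low-cost → normal capacity, high-cost → excess capacity:
  If types separate, normal capacity earns payment 124 and excess capacity earns 96.
  Low-cost: normal capacity gives 124 − 3 = 121; excess capacity gives 96 − 11 = 85. No deviation. ✓
  High-cost: excess capacity gives 96 − 29 = 67; normal capacity gives 124 − 5 = 119. Would deviate. ✗
Neither assignment is incentive-compatible.

None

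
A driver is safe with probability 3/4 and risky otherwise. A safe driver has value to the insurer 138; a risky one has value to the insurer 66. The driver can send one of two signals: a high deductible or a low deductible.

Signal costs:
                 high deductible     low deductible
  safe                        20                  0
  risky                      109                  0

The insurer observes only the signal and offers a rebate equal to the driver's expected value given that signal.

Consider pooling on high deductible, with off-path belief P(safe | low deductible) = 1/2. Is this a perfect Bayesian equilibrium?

No

At the pooled signal (high deductible) the insurer holds the prior 3/4 and pays 3/4·138 + 1/4·66 = 120. Off-path (low deductible) belief 1/2 gives 1/2·138 + 1/2·66 = 102.
Safe: high deductible gives 120 − 20 = 100; low deductible gives 102 − 0 = 102. Deviates. ✗
Risky: high deductible gives 120 − 109 = 11; low deductible gives 102 − 0 = 102. Deviates. ✗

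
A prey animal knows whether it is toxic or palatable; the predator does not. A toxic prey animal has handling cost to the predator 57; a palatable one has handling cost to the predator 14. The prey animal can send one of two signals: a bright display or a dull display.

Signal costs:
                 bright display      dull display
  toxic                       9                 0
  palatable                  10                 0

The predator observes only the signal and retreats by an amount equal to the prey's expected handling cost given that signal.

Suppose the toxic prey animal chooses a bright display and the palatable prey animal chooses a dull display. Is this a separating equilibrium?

If types separate, bright display earns payment 57 and dull display earns 14.
Toxic: bright display gives 57 − 9 = 48; dull display gives 14 − 0 = 14. No deviation. ✓
Palatable: dull display gives 14 − 0 = 14; bright display gives 57 − 10 = 47. Would deviate. ✗

No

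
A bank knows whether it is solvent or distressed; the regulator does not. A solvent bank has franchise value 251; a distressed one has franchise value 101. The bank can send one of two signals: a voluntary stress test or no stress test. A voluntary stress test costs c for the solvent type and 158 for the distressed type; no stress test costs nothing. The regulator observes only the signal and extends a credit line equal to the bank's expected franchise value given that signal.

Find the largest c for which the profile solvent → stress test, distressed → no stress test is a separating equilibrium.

150

Under separation: stress test → solvent (pays 251); no stress test → distressed (pays 101).
Distressed: 101 − 0 = 101 ≥ 251 − 158 = 93. Holds regardless of c. ✓
Solvent: 251 − c ≥ 101 − 0, so c ≤ 251 − 101 = 150.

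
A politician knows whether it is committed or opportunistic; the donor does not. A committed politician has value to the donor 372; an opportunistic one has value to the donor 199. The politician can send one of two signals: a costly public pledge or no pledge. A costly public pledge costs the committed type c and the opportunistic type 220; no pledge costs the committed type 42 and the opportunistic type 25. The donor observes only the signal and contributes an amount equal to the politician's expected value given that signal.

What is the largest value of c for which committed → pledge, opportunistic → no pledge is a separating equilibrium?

Under separation: pledge → committed (pays 372); no pledge → opportunistic (pays 199).
Opportunistic: 199 − 25 = 174 ≥ 372 − 220 = 152. Holds regardless of c. ✓
Committed: 372 − c ≥ 199 − 42, so c ≤ 372 − 157 = 215.

215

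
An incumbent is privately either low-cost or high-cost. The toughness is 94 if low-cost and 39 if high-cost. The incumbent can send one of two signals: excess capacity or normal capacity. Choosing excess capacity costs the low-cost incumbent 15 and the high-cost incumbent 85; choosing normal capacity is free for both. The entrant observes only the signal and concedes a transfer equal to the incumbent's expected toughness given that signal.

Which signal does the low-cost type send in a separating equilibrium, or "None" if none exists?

Try low-cost → excess capacity, high-cost → normal capacity:
  If types separate, excess capacity earns payment 94 and normal capacity earns 39.
  Low-cost: excess capacity gives 94 − 15 = 79; normal capacity gives 39 − 0 = 39. No deviation. ✓
  High-cost: normal capacity gives 39 − 0 = 39; excess capacity gives 94 − 85 = 9. No deviation. ✓
Both hold — the low-cost type sends excess capacity.

excess capacity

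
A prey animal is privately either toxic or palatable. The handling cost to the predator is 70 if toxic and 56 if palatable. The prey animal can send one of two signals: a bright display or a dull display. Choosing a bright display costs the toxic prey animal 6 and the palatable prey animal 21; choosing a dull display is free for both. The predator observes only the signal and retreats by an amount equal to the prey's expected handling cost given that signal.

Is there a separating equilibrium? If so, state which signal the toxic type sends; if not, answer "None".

Try toxic → bright display, palatable → dull display:
  If types separate, bright display earns payment 70 and dull display earns 56.
  Toxic: bright display gives 70 − 6 = 64; dull display gives 56 − 0 = 56. No deviation. ✓
  Palatable: dull display gives 56 − 0 = 56; bright display gives 70 − 21 = 49. No deviation. ✓
Both hold — the toxic type sends bright display.

bright display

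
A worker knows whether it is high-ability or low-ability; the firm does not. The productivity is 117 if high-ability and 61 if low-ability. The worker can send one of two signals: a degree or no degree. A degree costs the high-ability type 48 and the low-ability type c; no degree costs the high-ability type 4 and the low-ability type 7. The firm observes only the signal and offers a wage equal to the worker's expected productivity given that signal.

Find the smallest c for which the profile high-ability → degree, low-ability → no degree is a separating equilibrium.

63

Under separation: degree → high-ability (pays 117); no degree → low-ability (pays 61).
High-ability: 117 − 48 = 69 ≥ 61 − 4 = 57. Holds regardless of c. ✓
Low-ability: 61 − 7 ≥ 117 − c, so c ≥ 117 − 54 = 63.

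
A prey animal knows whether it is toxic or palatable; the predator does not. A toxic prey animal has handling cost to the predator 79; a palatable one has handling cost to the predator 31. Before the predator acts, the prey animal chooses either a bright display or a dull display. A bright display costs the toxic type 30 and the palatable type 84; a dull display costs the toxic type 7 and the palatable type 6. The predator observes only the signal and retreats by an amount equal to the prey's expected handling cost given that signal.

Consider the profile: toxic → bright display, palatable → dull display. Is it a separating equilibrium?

Yes

Under separation the predator infers type exactly: bright display → toxic (pays 79), dull display → palatable (pays 31).
Toxic: bright display gives 79 − 30 = 49; dull display gives 31 − 7 = 24. No deviation. ✓
Palatable: dull display gives 31 − 6 = 25; bright display gives 79 − 84 = -5. No deviation. ✓
Both incentive constraints hold.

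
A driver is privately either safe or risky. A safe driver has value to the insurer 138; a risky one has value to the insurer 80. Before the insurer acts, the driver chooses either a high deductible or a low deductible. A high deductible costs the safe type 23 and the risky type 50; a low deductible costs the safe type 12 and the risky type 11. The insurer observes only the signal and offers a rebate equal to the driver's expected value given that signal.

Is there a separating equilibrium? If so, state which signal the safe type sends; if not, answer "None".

Try safe → high deductible, risky → low deductible:
  Under separation the insurer infers type exactly: high deductible → safe (pays 138), low deductible → risky (pays 80).
  Safe: high deductible gives 138 − 23 = 115; low deductible gives 80 − 12 = 68. No deviation. ✓
  Risky: low deductible gives 80 − 11 = 69; high deductible gives 138 − 50 = 88. Would deviate. ✗
Try safe → low deductible, risky → high deductible:
  Under separation the insurer infers type exactly: low deductible → safe (pays 138), high deductible → risky (pays 80).
  Safe: low deductible gives 138 − 12 = 126; high deductible gives 80 − 23 = 57. No deviation. ✓
  Risky: high deductible gives 80 − 50 = 30; low deductible gives 138 − 11 = 127. Would deviate. ✗
Neither assignment is incentive-compatible.

None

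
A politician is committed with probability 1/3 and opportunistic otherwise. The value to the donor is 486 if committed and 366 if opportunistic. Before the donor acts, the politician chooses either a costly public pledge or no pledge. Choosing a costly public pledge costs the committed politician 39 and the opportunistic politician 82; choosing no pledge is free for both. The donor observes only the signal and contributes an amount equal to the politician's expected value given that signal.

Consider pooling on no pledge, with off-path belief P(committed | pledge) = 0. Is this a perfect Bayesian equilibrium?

At the pooled signal (no pledge) the donor holds the prior 1/3 and pays 1/3·486 + 2/3·366 = 406. Off-path (pledge) belief 0 gives 0·486 + 1·366 = 366.
Committed: no pledge gives 406 − 0 = 406; pledge gives 366 − 39 = 327. Stays. ✓
Opportunistic: no pledge gives 406 − 0 = 406; pledge gives 366 − 82 = 284. Stays. ✓

Yes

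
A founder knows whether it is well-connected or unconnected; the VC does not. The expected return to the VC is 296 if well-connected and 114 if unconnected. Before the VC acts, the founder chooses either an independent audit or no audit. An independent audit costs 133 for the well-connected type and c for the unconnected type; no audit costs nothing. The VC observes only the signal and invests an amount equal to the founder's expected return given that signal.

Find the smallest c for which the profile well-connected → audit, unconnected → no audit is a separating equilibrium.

182

Under separation: audit → well-connected (pays 296); no audit → unconnected (pays 114).
Well-connected: 296 − 133 = 163 ≥ 114 − 0 = 114. Holds regardless of c. ✓
Unconnected: 114 − 0 ≥ 296 − c, so c ≥ 296 − 114 = 182.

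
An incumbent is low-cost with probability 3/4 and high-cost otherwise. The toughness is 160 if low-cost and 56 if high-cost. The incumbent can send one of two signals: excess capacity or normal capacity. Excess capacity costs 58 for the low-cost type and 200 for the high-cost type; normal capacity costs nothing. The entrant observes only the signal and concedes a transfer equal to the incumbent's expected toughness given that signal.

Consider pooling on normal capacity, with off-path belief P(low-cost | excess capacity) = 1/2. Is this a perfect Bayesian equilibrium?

Yes

At the pooled signal (normal capacity) the entrant holds the prior 3/4 and pays 3/4·160 + 1/4·56 = 134. Off-path (excess capacity) belief 1/2 gives 1/2·160 + 1/2·56 = 108.
Low-cost: normal capacity gives 134 − 0 = 134; excess capacity gives 108 − 58 = 50. Stays. ✓
High-cost: normal capacity gives 134 − 0 = 134; excess capacity gives 108 − 200 = -92. Stays. ✓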